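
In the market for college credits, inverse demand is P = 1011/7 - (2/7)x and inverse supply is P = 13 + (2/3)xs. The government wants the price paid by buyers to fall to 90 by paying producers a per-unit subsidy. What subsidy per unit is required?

At a buyer price of 90, quantity demanded is 505.5 − 3.5·90 = 190.5.
Sellers supply 190.5 only when they receive Ps = 13 + (2/3)·190.5 = 140.
s = Ps − Pb = 140 − 90 = 50.

Required subsidy s = 50 per unit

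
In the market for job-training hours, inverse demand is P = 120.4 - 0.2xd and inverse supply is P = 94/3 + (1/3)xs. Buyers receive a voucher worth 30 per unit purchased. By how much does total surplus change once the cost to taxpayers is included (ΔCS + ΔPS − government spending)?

Pre-subsidy: 120.4 - 0.2x = 94/3 + (1/3)x gives x* = 167 and P* = 87.
With the rebate, buyers effectively pay Pb = Ps − 30, where Ps is the price sellers receive.
On the curves, Pb = 120.4 - 0.2x and Ps = 94/3 + (1/3)x; the wedge Ps − Pb = 30 gives 94/3 + (1/3)x − (120.4 - 0.2x) = 30, so x' = 223.25.
Then Pb = 120.4 − 0.2·223.25 = 75.75 and Ps = 94/3 + (1/3)·223.25 = 105.75.
ΔCS = ½(167 + 223.25)(87 − 75.75) = 2195.15625; ΔPS = ½(167 + 223.25)(105.75 − 87) = 3658.59375.
Government spending = 30 × 223.25 = 6697.5.
Net change = 2195.15625 + 3658.59375 − 6697.5 = -843.75. The loss equals the DWL triangle ½·30·56.25.

Net change in total surplus = -843.75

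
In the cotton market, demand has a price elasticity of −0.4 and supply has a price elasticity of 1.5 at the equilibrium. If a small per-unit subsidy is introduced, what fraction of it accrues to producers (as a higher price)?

Producer share = 4/19

For a small subsidy around the equilibrium, the benefit split depends on the relative slopes, which at a point are proportional to the elasticities.
Buyer share = εs/(εs + |εd|) = 1.5/(1.5 + 0.4) = 15/19; seller share = |εd|/(εs + |εd|) = 4/19.
So producers capture 4/19 of the subsidy.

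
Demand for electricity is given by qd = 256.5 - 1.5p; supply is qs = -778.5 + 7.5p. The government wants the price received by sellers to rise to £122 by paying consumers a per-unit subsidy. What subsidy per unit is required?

Required subsidy s = £42 per unit

At a seller price of 122, quantity supplied is -778.5 + 7.5·122 = 136.5.
Buyers absorb 136.5 only when they pay pb with 256.5 − 1.5·pb = 136.5, i.e. pb = 80.
s = ps − pb = 122 − 80 = 42.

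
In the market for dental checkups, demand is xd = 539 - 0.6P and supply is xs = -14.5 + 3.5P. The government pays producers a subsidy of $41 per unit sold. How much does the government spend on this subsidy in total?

Government cost = $19639

Pre-subsidy: 539 - 0.6P = -14.5 + 3.5P gives P* = 135, x* = 458.
With the subsidy, sellers receive Ps = Pb + 41 for each unit, where Pb is the price buyers pay.
Supply in terms of Pb becomes xs = -14.5 + 3.5(Pb + 41) = 129 + 3.5Pb. Setting this equal to demand: 539 - 0.6Pb = 129 + 3.5Pb, so Pb = 100.
Sellers receive Ps = 100 + 41 = 141; x' = 539 − 0.6·100 = 479.
Government outlay = subsidy × quantity = 41 × 479 = 19639.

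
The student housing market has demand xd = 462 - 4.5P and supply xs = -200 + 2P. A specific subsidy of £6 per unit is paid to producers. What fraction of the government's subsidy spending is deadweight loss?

Pre-subsidy: 462 - 4.5P = -200 + 2P gives P* = 1324/13, x* = 48/13.
With the subsidy, sellers receive Ps = Pb + 6 for each unit, where Pb is the price buyers pay.
Supply in terms of Pb becomes xs = -200 + 2(Pb + 6) = -188 + 2Pb. Setting this equal to demand: 462 - 4.5Pb = -188 + 2Pb, so Pb = 100.
Sellers receive Ps = 100 + 6 = 106; x' = 462 − 4.5·100 = 12.
ΔCS = ½(48/13 + 12)(1324/13 − 100) = 2448/169; ΔPS = ½(48/13 + 12)(106 − 1324/13) = 5508/169.
Government spending = 6 × 12 = 72.
DWL = ½ × 6 × (12 − 48/13) = 324/13; fraction = (324/13) / 72 = 9/26.

DWL / government spending = 9/26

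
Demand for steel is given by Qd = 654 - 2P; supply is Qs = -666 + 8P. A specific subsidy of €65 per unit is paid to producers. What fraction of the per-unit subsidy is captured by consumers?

Pre-subsidy: 654 - 2P = -666 + 8P gives P* = 132, Q* = 390.
With the subsidy, sellers receive Ps = Pb + 65 for each unit, where Pb is the price buyers pay.
Supply in terms of Pb becomes Qs = -666 + 8(Pb + 65) = -146 + 8Pb. Setting this equal to demand: 654 - 2Pb = -146 + 8Pb, so Pb = 80.
Sellers receive Ps = 80 + 65 = 145; Q' = 654 − 2·80 = 494.
Buyers' price falls by P* − Pb = 132 − 80 = 52; sellers' price rises by Ps − P* = 145 − 132 = 13.
So consumers capture 52/65 = 0.8 of each unit of subsidy.

Consumer share = 0.8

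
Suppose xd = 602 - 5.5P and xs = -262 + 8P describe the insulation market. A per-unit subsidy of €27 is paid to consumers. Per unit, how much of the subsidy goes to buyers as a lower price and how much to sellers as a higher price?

Buyers gain €16 per unit; sellers gain €11 per unit

Pre-subsidy: 602 - 5.5P = -262 + 8P gives P* = 64, x* = 250.
With the rebate, buyers effectively pay Pb = Ps − 27, where Ps is the price sellers receive.
Demand in terms of Ps becomes xd = 602 − 5.5(Ps − 27) = 750.5 - 5.5Ps. Setting this equal to supply: 750.5 - 5.5Ps = -262 + 8Ps, so Ps = 75.
Buyers pay Pb = 75 − 27 = 48; x' = -262 + 8·75 = 338.
Buyers' price falls by P* − Pb = 64 − 48 = 16; sellers' price rises by Ps − P* = 75 − 64 = 11.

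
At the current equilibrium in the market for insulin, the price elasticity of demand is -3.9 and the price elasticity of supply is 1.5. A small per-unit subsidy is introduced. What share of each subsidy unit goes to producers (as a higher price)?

Producer share = 13/18

For a small subsidy around the equilibrium, the benefit split depends on the relative slopes, which at a point are proportional to the elasticities.
Buyer share = εs/(εs + |εd|) = 1.5/(1.5 + 3.9) = 5/18; seller share = |εd|/(εs + |εd|) = 13/18.
So producers capture 13/18 of the subsidy.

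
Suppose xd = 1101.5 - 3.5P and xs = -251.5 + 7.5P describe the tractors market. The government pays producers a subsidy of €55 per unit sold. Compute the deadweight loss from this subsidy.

Pre-subsidy: 1101.5 - 3.5P = -251.5 + 7.5P gives P* = 123, x* = 671.
With the subsidy, sellers receive Ps = Pb + 55 for each unit, where Pb is the price buyers pay.
Supply in terms of Pb becomes xs = -251.5 + 7.5(Pb + 55) = 161 + 7.5Pb. Setting this equal to demand: 1101.5 - 3.5Pb = 161 + 7.5Pb, so Pb = 85.5.
Sellers receive Ps = 85.5 + 55 = 140.5; x' = 1101.5 − 3.5·85.5 = 802.25.
The subsidy expands output by 802.25 − 671 = 131.25 past the efficient level; on those units the gap between marginal cost and willingness to pay runs from 0 up to 55.
DWL = ½ × 55 × 131.25 = 3609.375.

Deadweight loss = €3609.375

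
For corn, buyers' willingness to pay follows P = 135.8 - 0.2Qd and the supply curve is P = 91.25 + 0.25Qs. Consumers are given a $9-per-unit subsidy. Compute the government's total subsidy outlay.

Pre-subsidy: 135.8 - 0.2Q = 91.25 + 0.25Q gives Q* = 99 and P* = 116.
With the rebate, buyers effectively pay Pb = Ps − 9, where Ps is the price sellers receive.
On the curves, Pb = 135.8 - 0.2Q and Ps = 91.25 + 0.25Q; the wedge Ps − Pb = 9 gives 91.25 + 0.25Q − (135.8 - 0.2Q) = 9, so Q' = 119.
Then Pb = 135.8 − 0.2·119 = 112 and Ps = 91.25 + 0.25·119 = 121.
Government outlay = subsidy × quantity = 9 × 119 = 1071.

Government cost = $1071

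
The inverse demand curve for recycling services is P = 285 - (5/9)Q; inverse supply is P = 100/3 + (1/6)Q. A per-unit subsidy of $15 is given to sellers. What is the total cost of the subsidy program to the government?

Government cost = 72000/13

Pre-subsidy: 285 - (5/9)Q = 100/3 + (1/6)Q gives Q* = 4530/13 and P* = 3565/39.
With the subsidy, sellers receive Ps = Pb + 15 for each unit, where Pb is the price buyers pay.
On the curves, Pb = 285 - (5/9)Q and Ps = 100/3 + (1/6)Q; the wedge Ps − Pb = 15 gives 100/3 + (1/6)Q − (285 - (5/9)Q) = 15, so Q' = 4800/13.
Then Pb = 285 − (5/9)·(4800/13) = 3115/39 and Ps = 100/3 + (1/6)·(4800/13) = 3700/39.
Government outlay = subsidy × quantity = 15 × 4800/13 = 72000/13.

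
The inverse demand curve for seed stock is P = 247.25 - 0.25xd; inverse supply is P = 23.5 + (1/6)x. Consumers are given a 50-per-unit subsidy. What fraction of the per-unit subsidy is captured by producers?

Producer share = 0.4

Pre-subsidy: 247.25 - 0.25x = 23.5 + (1/6)x gives x* = 537 and P* = 113.
With the rebate, buyers effectively pay Pb = Ps − 50, where Ps is the price sellers receive.
On the curves, Pb = 247.25 - 0.25x and Ps = 23.5 + (1/6)x; the wedge Ps − Pb = 50 gives 23.5 + (1/6)x − (247.25 - 0.25x) = 50, so x' = 657.
Then Pb = 247.25 − 0.25·657 = 83 and Ps = 23.5 + (1/6)·657 = 133.
Buyers' price falls by P* − Pb = 113 − 83 = 30; sellers' price rises by Ps − P* = 133 − 113 = 20.
So producers capture 20/50 = 0.4 of each unit of subsidy.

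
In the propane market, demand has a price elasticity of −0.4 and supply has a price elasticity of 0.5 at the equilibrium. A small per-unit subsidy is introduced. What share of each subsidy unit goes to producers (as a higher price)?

For a small subsidy around the equilibrium, the benefit split depends on the relative slopes, which at a point are proportional to the elasticities.
Buyer share = εs/(εs + |εd|) = 0.5/(0.5 + 0.4) = 5/9; seller share = |εd|/(εs + |εd|) = 4/9.
So producers capture 4/9 of the subsidy.

Producer share = 4/9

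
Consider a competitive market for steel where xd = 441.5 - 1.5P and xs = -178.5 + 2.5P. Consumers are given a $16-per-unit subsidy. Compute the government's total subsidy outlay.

Government cost = $3584

Pre-subsidy: 441.5 - 1.5P = -178.5 + 2.5P gives P* = 155, x* = 209.
With the rebate, buyers effectively pay Pb = Ps − 16, where Ps is the price sellers receive.
Demand in terms of Ps becomes xd = 441.5 − 1.5(Ps − 16) = 465.5 - 1.5Ps. Setting this equal to supply: 465.5 - 1.5Ps = -178.5 + 2.5Ps, so Ps = 161.
Buyers pay Pb = 161 − 16 = 145; x' = -178.5 + 2.5·161 = 224.
Government outlay = subsidy × quantity = 16 × 224 = 3584.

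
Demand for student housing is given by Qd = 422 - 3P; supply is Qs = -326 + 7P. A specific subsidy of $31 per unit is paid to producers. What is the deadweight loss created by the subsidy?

Pre-subsidy: 422 - 3P = -326 + 7P gives P* = 74.8, Q* = 197.6.
With the subsidy, sellers receive Ps = Pb + 31 for each unit, where Pb is the price buyers pay.
Supply in terms of Pb becomes Qs = -326 + 7(Pb + 31) = -109 + 7Pb. Setting this equal to demand: 422 - 3Pb = -109 + 7Pb, so Pb = 53.1.
Sellers receive Ps = 53.1 + 31 = 84.1; Q' = 422 − 3·53.1 = 262.7.
The subsidy expands output by 262.7 − 197.6 = 65.1 past the efficient level; on those units the gap between marginal cost and willingness to pay runs from 0 up to 31.
DWL = ½ × 31 × 65.1 = 1009.05.

Deadweight loss = $1009.05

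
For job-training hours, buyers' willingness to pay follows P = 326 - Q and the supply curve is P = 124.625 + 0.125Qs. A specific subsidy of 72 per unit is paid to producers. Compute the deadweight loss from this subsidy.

Deadweight loss = 2304

Pre-subsidy: 326 - Q = 124.625 + 0.125Q gives Q* = 179 and P* = 147.
With the subsidy, sellers receive Ps = Pb + 72 for each unit, where Pb is the price buyers pay.
On the curves, Pb = 326 - Q and Ps = 124.625 + 0.125Q; the wedge Ps − Pb = 72 gives 124.625 + 0.125Q − (326 - Q) = 72, so Q' = 243.
Then Pb = 326 − 1·243 = 83 and Ps = 124.625 + 0.125·243 = 155.
The subsidy expands output by 243 − 179 = 64 past the efficient level; on those units the gap between marginal cost and willingness to pay runs from 0 up to 72.
DWL = ½ × 72 × 64 = 2304.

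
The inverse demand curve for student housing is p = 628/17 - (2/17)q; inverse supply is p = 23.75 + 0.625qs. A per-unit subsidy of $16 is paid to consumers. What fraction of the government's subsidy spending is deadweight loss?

Pre-subsidy: 628/17 - (2/17)q = 23.75 + 0.625q gives q* = 1794/101 and p* = 3520/101.
With the rebate, buyers effectively pay pb = ps − 16, where ps is the price sellers receive.
On the curves, pb = 628/17 - (2/17)q and ps = 23.75 + 0.625q; the wedge ps − pb = 16 gives 23.75 + 0.625q − (628/17 - (2/17)q) = 16, so q' = 3970/101.
Then pb = 628/17 − (2/17)·(3970/101) = 3264/101 and ps = 23.75 + 0.625·(3970/101) = 4880/101.
ΔCS = ½(1794/101 + 3970/101)(3520/101 − 3264/101) = 737792/10201; ΔPS = ½(1794/101 + 3970/101)(4880/101 − 3520/101) = 3919520/10201.
Government spending = 16 × 3970/101 = 63520/101.
DWL = ½ × 16 × (3970/101 − 1794/101) = 17408/101; fraction = (17408/101) / (63520/101) = 544/1985.

DWL / government spending = 544/1985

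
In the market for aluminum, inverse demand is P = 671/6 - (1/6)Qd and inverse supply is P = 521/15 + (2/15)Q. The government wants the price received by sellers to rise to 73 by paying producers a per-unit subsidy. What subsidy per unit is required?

At a seller price of 73, quantity supplied is -260.5 + 7.5·73 = 287.
Buyers absorb 287 only when they pay Pb = 671/6 − (1/6)·287 = 64.
s = Ps − Pb = 73 − 64 = 9.

Required subsidy s = 9 per unit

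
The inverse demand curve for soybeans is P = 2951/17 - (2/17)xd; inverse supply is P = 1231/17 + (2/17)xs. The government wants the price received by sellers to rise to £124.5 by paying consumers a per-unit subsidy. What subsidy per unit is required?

At a seller price of 124.5, quantity supplied is -615.5 + 8.5·124.5 = 442.75.
Buyers absorb 442.75 only when they pay Pb = 2951/17 − (2/17)·442.75 = 121.5.
s = Ps − Pb = 124.5 − 121.5 = 3.

Required subsidy s = £3 per unit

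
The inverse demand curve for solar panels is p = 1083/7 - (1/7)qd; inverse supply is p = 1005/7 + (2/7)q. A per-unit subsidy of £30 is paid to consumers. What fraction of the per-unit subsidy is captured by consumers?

Pre-subsidy: 1083/7 - (1/7)q = 1005/7 + (2/7)q gives q* = 26 and p* = 151.
With the rebate, buyers effectively pay pb = ps − 30, where ps is the price sellers receive.
On the curves, pb = 1083/7 - (1/7)q and ps = 1005/7 + (2/7)q; the wedge ps − pb = 30 gives 1005/7 + (2/7)q − (1083/7 - (1/7)q) = 30, so q' = 96.
Then pb = 1083/7 − (1/7)·96 = 141 and ps = 1005/7 + (2/7)·96 = 171.
Buyers' price falls by p* − pb = 151 − 141 = 10; sellers' price rises by ps − p* = 171 − 151 = 20.
So consumers capture 10/30 = 1/3 of each unit of subsidy.

Consumer share = 1/3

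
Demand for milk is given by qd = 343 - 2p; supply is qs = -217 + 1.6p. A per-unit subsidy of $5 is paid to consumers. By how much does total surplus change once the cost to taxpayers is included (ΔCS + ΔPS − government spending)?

Net change in total surplus = -100/9

Pre-subsidy: 343 - 2p = -217 + 1.6p gives p* = 1400/9, q* = 287/9.
With the rebate, buyers effectively pay pb = ps − 5, where ps is the price sellers receive.
Demand in terms of ps becomes qd = 343 − 2(ps − 5) = 353 - 2ps. Setting this equal to supply: 353 - 2ps = -217 + 1.6ps, so ps = 475/3.
Buyers pay pb = 475/3 − 5 = 460/3; q' = -217 + 1.6·(475/3) = 109/3.
ΔCS = ½(287/9 + 109/3)(1400/9 − 460/3) = 6140/81; ΔPS = ½(287/9 + 109/3)(475/3 − 1400/9) = 7675/81.
Government spending = 5 × 109/3 = 545/3.
Net change = 6140/81 + 7675/81 − 545/3 = -100/9. The loss equals the DWL triangle ½·5·40/9.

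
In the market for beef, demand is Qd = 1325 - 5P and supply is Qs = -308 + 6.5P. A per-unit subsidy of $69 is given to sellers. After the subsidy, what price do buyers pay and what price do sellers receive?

Buyers pay $103; sellers receive $172

Pre-subsidy: 1325 - 5P = -308 + 6.5P gives P* = 142, Q* = 615.
With the subsidy, sellers receive Ps = Pb + 69 for each unit, where Pb is the price buyers pay.
Supply in terms of Pb becomes Qs = -308 + 6.5(Pb + 69) = 140.5 + 6.5Pb. Setting this equal to demand: 1325 - 5Pb = 140.5 + 6.5Pb, so Pb = 103.
Sellers receive Ps = 103 + 69 = 172; Q' = 1325 − 5·103 = 810.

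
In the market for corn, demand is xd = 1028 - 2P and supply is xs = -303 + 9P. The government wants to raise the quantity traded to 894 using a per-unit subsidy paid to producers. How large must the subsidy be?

At x = 894, invert demand for the buyer price: Pb = (1028 − 894)/2 = 67; invert supply for the seller price: Ps = (894 − (-303))/9 = 133.
The subsidy must fill the gap: s = Ps − Pb = 133 − 67 = 66.

Required subsidy s = 66 per unit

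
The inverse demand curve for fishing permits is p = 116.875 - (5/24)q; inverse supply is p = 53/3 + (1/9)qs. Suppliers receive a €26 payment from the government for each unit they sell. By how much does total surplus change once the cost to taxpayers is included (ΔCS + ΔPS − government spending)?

Pre-subsidy: 116.875 - (5/24)q = 53/3 + (1/9)q gives q* = 7143/23 and p* = 1200/23.
With the subsidy, sellers receive ps = pb + 26 for each unit, where pb is the price buyers pay.
On the curves, pb = 116.875 - (5/24)q and ps = 53/3 + (1/9)q; the wedge ps − pb = 26 gives 53/3 + (1/9)q − (116.875 - (5/24)q) = 26, so q' = 9015/23.
Then pb = 116.875 − (5/24)·(9015/23) = 810/23 and ps = 53/3 + (1/9)·(9015/23) = 1408/23.
ΔCS = ½(7143/23 + 9015/23)(1200/23 − 810/23) = 3150810/529; ΔPS = ½(7143/23 + 9015/23)(1408/23 − 1200/23) = 1680432/529.
Government spending = 26 × 9015/23 = 234390/23.
Net change = 3150810/529 + 1680432/529 − 234390/23 = -24336/23. The loss equals the DWL triangle ½·26·1872/23.

Net change in total surplus = -24336/23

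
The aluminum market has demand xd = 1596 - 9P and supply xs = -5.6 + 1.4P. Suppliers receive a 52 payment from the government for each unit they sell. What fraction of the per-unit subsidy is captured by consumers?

Consumer share = 7/52

Pre-subsidy: 1596 - 9P = -5.6 + 1.4P gives P* = 154, x* = 210.
With the subsidy, sellers receive Ps = Pb + 52 for each unit, where Pb is the price buyers pay.
Supply in terms of Pb becomes xs = -5.6 + 1.4(Pb + 52) = 67.2 + 1.4Pb. Setting this equal to demand: 1596 - 9Pb = 67.2 + 1.4Pb, so Pb = 147.
Sellers receive Ps = 147 + 52 = 199; x' = 1596 − 9·147 = 273.
Buyers' price falls by P* − Pb = 154 − 147 = 7; sellers' price rises by Ps − P* = 199 − 154 = 45.
So consumers capture 7/52 = 7/52 of each unit of subsidy.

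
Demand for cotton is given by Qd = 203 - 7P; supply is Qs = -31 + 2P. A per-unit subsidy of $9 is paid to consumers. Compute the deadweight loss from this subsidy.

Pre-subsidy: 203 - 7P = -31 + 2P gives P* = 26, Q* = 21.
With the rebate, buyers effectively pay Pb = Ps − 9, where Ps is the price sellers receive.
Demand in terms of Ps becomes Qd = 203 − 7(Ps − 9) = 266 - 7Ps. Setting this equal to supply: 266 - 7Ps = -31 + 2Ps, so Ps = 33.
Buyers pay Pb = 33 − 9 = 24; Q' = -31 + 2·33 = 35.
The subsidy expands output by 35 − 21 = 14 past the efficient level; on those units the gap between marginal cost and willingness to pay runs from 0 up to 9.
DWL = ½ × 9 × 14 = 63.

Deadweight loss = $63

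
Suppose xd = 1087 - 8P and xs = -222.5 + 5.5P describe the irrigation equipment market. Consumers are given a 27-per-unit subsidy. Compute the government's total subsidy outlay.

Pre-subsidy: 1087 - 8P = -222.5 + 5.5P gives P* = 97, x* = 311.
With the rebate, buyers effectively pay Pb = Ps − 27, where Ps is the price sellers receive.
Demand in terms of Ps becomes xd = 1087 − 8(Ps − 27) = 1303 - 8Ps. Setting this equal to supply: 1303 - 8Ps = -222.5 + 5.5Ps, so Ps = 113.
Buyers pay Pb = 113 − 27 = 86; x' = -222.5 + 5.5·113 = 399.
Government outlay = subsidy × quantity = 27 × 399 = 10773.

Government cost = 10773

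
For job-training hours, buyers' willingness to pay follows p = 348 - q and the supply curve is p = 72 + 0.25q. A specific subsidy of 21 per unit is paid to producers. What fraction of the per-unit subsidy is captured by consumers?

Pre-subsidy: 348 - q = 72 + 0.25q gives q* = 220.8 and p* = 127.2.
With the subsidy, sellers receive ps = pb + 21 for each unit, where pb is the price buyers pay.
On the curves, pb = 348 - q and ps = 72 + 0.25q; the wedge ps − pb = 21 gives 72 + 0.25q − (348 - q) = 21, so q' = 237.6.
Then pb = 348 − 1·237.6 = 110.4 and ps = 72 + 0.25·237.6 = 131.4.
Buyers' price falls by p* − pb = 127.2 − 110.4 = 16.8; sellers' price rises by ps − p* = 131.4 − 127.2 = 4.2.
So consumers capture 16.8/21 = 0.8 of each unit of subsidy.

Consumer share = 0.8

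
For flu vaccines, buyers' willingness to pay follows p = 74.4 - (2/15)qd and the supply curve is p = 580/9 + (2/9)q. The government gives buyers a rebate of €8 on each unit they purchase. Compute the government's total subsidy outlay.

Pre-subsidy: 74.4 - (2/15)q = 580/9 + (2/9)q gives q* = 28 and p* = 212/3.
With the rebate, buyers effectively pay pb = ps − 8, where ps is the price sellers receive.
On the curves, pb = 74.4 - (2/15)q and ps = 580/9 + (2/9)q; the wedge ps − pb = 8 gives 580/9 + (2/9)q − (74.4 - (2/15)q) = 8, so q' = 50.5.
Then pb = 74.4 − (2/15)·50.5 = 203/3 and ps = 580/9 + (2/9)·50.5 = 227/3.
Government outlay = subsidy × quantity = 8 × 50.5 = 404.

Government cost = €404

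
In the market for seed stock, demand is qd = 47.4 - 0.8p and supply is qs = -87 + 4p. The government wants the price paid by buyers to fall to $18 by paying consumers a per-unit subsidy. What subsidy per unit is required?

Required subsidy s = $12 per unit

At a buyer price of 18, quantity demanded is 47.4 − 0.8·18 = 33.
Sellers supply 33 only when they receive ps with -87 + 4·ps = 33, i.e. ps = 30.
s = ps − pb = 30 − 18 = 12.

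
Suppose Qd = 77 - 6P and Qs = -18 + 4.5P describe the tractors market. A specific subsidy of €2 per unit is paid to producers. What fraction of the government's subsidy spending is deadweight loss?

Pre-subsidy: 77 - 6P = -18 + 4.5P gives P* = 190/21, Q* = 159/7.
With the subsidy, sellers receive Ps = Pb + 2 for each unit, where Pb is the price buyers pay.
Supply in terms of Pb becomes Qs = -18 + 4.5(Pb + 2) = -9 + 4.5Pb. Setting this equal to demand: 77 - 6Pb = -9 + 4.5Pb, so Pb = 172/21.
Sellers receive Ps = 172/21 + 2 = 214/21; Q' = 77 − 6·(172/21) = 195/7.
ΔCS = ½(159/7 + 195/7)(190/21 − 172/21) = 1062/49; ΔPS = ½(159/7 + 195/7)(214/21 − 190/21) = 1416/49.
Government spending = 2 × 195/7 = 390/7.
DWL = ½ × 2 × (195/7 − 159/7) = 36/7; fraction = (36/7) / (390/7) = 6/65.

DWL / government spending = 6/65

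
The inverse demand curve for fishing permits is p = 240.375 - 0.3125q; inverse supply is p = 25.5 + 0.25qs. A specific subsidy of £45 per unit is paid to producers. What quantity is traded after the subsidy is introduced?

q' = 462

Pre-subsidy: 240.375 - 0.3125q = 25.5 + 0.25q gives q* = 382 and p* = 121.
With the subsidy, sellers receive ps = pb + 45 for each unit, where pb is the price buyers pay.
On the curves, pb = 240.375 - 0.3125q and ps = 25.5 + 0.25q; the wedge ps − pb = 45 gives 25.5 + 0.25q − (240.375 - 0.3125q) = 45, so q' = 462.
Then pb = 240.375 − 0.3125·462 = 96 and ps = 25.5 + 0.25·462 = 141.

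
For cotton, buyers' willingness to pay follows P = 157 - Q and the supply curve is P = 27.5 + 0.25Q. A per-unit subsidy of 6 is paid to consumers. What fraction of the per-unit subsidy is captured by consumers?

Pre-subsidy: 157 - Q = 27.5 + 0.25Q gives Q* = 103.6 and P* = 53.4.
With the rebate, buyers effectively pay Pb = Ps − 6, where Ps is the price sellers receive.
On the curves, Pb = 157 - Q and Ps = 27.5 + 0.25Q; the wedge Ps − Pb = 6 gives 27.5 + 0.25Q − (157 - Q) = 6, so Q' = 108.4.
Then Pb = 157 − 1·108.4 = 48.6 and Ps = 27.5 + 0.25·108.4 = 54.6.
Buyers' price falls by P* − Pb = 53.4 − 48.6 = 4.8; sellers' price rises by Ps − P* = 54.6 − 53.4 = 1.2.
So consumers capture 4.8/6 = 0.8 of each unit of subsidy.

Consumer share = 0.8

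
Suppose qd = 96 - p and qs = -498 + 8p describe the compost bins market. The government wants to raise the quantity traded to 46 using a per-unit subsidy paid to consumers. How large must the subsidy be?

At q = 46, invert demand for the buyer price: pb = (96 − 46)/1 = 50; invert supply for the seller price: ps = (46 − (-498))/8 = 68.
The subsidy must fill the gap: s = ps − pb = 68 − 50 = 18.

Required subsidy s = 18 per unit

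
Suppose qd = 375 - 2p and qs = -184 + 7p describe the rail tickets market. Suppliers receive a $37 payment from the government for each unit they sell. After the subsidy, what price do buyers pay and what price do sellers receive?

Pre-subsidy: 375 - 2p = -184 + 7p gives p* = 559/9, q* = 2257/9.
With the subsidy, sellers receive ps = pb + 37 for each unit, where pb is the price buyers pay.
Supply in terms of pb becomes qs = -184 + 7(pb + 37) = 75 + 7pb. Setting this equal to demand: 375 - 2pb = 75 + 7pb, so pb = 100/3.
Sellers receive ps = 100/3 + 37 = 211/3; q' = 375 − 2·(100/3) = 925/3.

Buyers pay 100/3; sellers receive 211/3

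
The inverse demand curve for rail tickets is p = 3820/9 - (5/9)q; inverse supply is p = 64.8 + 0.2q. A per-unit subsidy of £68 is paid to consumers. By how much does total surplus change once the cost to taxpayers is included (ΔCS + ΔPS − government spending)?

Pre-subsidy: 3820/9 - (5/9)q = 64.8 + 0.2q gives q* = 476 and p* = 160.
With the rebate, buyers effectively pay pb = ps − 68, where ps is the price sellers receive.
On the curves, pb = 3820/9 - (5/9)q and ps = 64.8 + 0.2q; the wedge ps − pb = 68 gives 64.8 + 0.2q − (3820/9 - (5/9)q) = 68, so q' = 566.
Then pb = 3820/9 − (5/9)·566 = 110 and ps = 64.8 + 0.2·566 = 178.
ΔCS = ½(476 + 566)(160 − 110) = 26050; ΔPS = ½(476 + 566)(178 − 160) = 9378.
Government spending = 68 × 566 = 38488.
Net change = 26050 + 9378 − 38488 = -3060. The loss equals the DWL triangle ½·68·90.

Net change in total surplus = -£3060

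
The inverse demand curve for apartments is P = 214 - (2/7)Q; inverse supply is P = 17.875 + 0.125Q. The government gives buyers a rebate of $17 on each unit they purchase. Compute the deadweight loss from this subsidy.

Pre-subsidy: 214 - (2/7)Q = 17.875 + 0.125Q gives Q* = 10983/23 and P* = 1784/23.
With the rebate, buyers effectively pay Pb = Ps − 17, where Ps is the price sellers receive.
On the curves, Pb = 214 - (2/7)Q and Ps = 17.875 + 0.125Q; the wedge Ps − Pb = 17 gives 17.875 + 0.125Q − (214 - (2/7)Q) = 17, so Q' = 11935/23.
Then Pb = 214 − (2/7)·(11935/23) = 1512/23 and Ps = 17.875 + 0.125·(11935/23) = 1903/23.
The subsidy expands output by 11935/23 − 10983/23 = 952/23 past the efficient level; on those units the gap between marginal cost and willingness to pay runs from 0 up to 17.
DWL = ½ × 17 × 952/23 = 8092/23.

Deadweight loss = 8092/23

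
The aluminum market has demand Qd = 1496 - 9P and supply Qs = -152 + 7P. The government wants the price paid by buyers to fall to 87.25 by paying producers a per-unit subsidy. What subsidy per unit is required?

At a buyer price of 87.25, quantity demanded is 1496 − 9·87.25 = 710.75.
Sellers supply 710.75 only when they receive Ps with -152 + 7·Ps = 710.75, i.e. Ps = 123.25.
s = Ps − Pb = 123.25 − 87.25 = 36.

Required subsidy s = 36 per unit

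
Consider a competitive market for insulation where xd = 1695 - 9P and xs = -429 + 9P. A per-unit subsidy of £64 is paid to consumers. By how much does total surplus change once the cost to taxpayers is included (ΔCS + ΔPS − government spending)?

Pre-subsidy: 1695 - 9P = -429 + 9P gives P* = 118, x* = 633.
With the rebate, buyers effectively pay Pb = Ps − 64, where Ps is the price sellers receive.
Demand in terms of Ps becomes xd = 1695 − 9(Ps − 64) = 2271 - 9Ps. Setting this equal to supply: 2271 - 9Ps = -429 + 9Ps, so Ps = 150.
Buyers pay Pb = 150 − 64 = 86; x' = -429 + 9·150 = 921.
ΔCS = ½(633 + 921)(118 − 86) = 24864; ΔPS = ½(633 + 921)(150 − 118) = 24864.
Government spending = 64 × 921 = 58944.
Net change = 24864 + 24864 − 58944 = -9216. The loss equals the DWL triangle ½·64·288.

Net change in total surplus = -£9216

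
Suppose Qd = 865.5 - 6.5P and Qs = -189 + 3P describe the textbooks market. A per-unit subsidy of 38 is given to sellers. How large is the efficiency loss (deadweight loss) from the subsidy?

Pre-subsidy: 865.5 - 6.5P = -189 + 3P gives P* = 111, Q* = 144.
With the subsidy, sellers receive Ps = Pb + 38 for each unit, where Pb is the price buyers pay.
Supply in terms of Pb becomes Qs = -189 + 3(Pb + 38) = -75 + 3Pb. Setting this equal to demand: 865.5 - 6.5Pb = -75 + 3Pb, so Pb = 99.
Sellers receive Ps = 99 + 38 = 137; Q' = 865.5 − 6.5·99 = 222.
The subsidy expands output by 222 − 144 = 78 past the efficient level; on those units the gap between marginal cost and willingness to pay runs from 0 up to 38.
DWL = ½ × 38 × 78 = 1482.

Deadweight loss = 1482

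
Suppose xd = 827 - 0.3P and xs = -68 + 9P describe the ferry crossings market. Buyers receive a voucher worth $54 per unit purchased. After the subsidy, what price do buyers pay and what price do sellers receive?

Pre-subsidy: 827 - 0.3P = -68 + 9P gives P* = 8950/93, x* = 24742/31.
With the rebate, buyers effectively pay Pb = Ps − 54, where Ps is the price sellers receive.
Demand in terms of Ps becomes xd = 827 − 0.3(Ps − 54) = 843.2 - 0.3Ps. Setting this equal to supply: 843.2 - 0.3Ps = -68 + 9Ps, so Ps = 9112/93.
Buyers pay Pb = 9112/93 − 54 = 4090/93; x' = -68 + 9·(9112/93) = 25228/31.

Buyers pay 4090/93; sellers receive 9112/93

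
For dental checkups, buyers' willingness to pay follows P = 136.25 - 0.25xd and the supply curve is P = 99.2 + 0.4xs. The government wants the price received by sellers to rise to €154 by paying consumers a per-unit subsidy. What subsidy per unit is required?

Required subsidy s = €52 per unit

At a seller price of 154, quantity supplied is -248 + 2.5·154 = 137.
Buyers absorb 137 only when they pay Pb = 136.25 − 0.25·137 = 102.
s = Ps − Pb = 154 − 102 = 52.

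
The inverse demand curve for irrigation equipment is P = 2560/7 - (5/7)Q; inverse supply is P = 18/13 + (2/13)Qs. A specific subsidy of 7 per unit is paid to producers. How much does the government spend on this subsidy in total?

Government cost = 236537/79

Pre-subsidy: 2560/7 - (5/7)Q = 18/13 + (2/13)Q gives Q* = 33154/79 and P* = 5210/79.
With the subsidy, sellers receive Ps = Pb + 7 for each unit, where Pb is the price buyers pay.
On the curves, Pb = 2560/7 - (5/7)Q and Ps = 18/13 + (2/13)Q; the wedge Ps − Pb = 7 gives 18/13 + (2/13)Q − (2560/7 - (5/7)Q) = 7, so Q' = 33791/79.
Then Pb = 2560/7 − (5/7)·(33791/79) = 4755/79 and Ps = 18/13 + (2/13)·(33791/79) = 5308/79.
Government outlay = subsidy × quantity = 7 × 33791/79 = 236537/79.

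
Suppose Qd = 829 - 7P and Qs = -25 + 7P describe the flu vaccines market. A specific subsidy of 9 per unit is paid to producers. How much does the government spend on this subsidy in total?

Pre-subsidy: 829 - 7P = -25 + 7P gives P* = 61, Q* = 402.
With the subsidy, sellers receive Ps = Pb + 9 for each unit, where Pb is the price buyers pay.
Supply in terms of Pb becomes Qs = -25 + 7(Pb + 9) = 38 + 7Pb. Setting this equal to demand: 829 - 7Pb = 38 + 7Pb, so Pb = 56.5.
Sellers receive Ps = 56.5 + 9 = 65.5; Q' = 829 − 7·56.5 = 433.5.
Government outlay = subsidy × quantity = 9 × 433.5 = 3901.5.

Government cost = 3901.5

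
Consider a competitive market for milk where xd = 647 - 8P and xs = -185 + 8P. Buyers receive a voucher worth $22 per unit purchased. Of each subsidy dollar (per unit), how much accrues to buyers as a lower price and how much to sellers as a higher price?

Pre-subsidy: 647 - 8P = -185 + 8P gives P* = 52, x* = 231.
With the rebate, buyers effectively pay Pb = Ps − 22, where Ps is the price sellers receive.
Demand in terms of Ps becomes xd = 647 − 8(Ps − 22) = 823 - 8Ps. Setting this equal to supply: 823 - 8Ps = -185 + 8Ps, so Ps = 63.
Buyers pay Pb = 63 − 22 = 41; x' = -185 + 8·63 = 319.
Buyers' price falls by P* − Pb = 52 − 41 = 11; sellers' price rises by Ps − P* = 63 − 52 = 11.

Buyers gain $11 per unit; sellers gain $11 per unit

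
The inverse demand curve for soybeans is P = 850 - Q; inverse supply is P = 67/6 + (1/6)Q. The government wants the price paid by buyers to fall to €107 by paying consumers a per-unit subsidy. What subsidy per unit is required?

Required subsidy s = €28 per unit

At a buyer price of 107, quantity demanded is 850 − 1·107 = 743.
Sellers supply 743 only when they receive Ps = 67/6 + (1/6)·743 = 135.
s = Ps − Pb = 135 − 107 = 28.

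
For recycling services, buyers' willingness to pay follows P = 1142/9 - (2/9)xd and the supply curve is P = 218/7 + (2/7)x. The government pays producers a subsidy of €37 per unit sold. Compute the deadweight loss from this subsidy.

Deadweight loss = €1347.609375

Pre-subsidy: 1142/9 - (2/9)x = 218/7 + (2/7)x gives x* = 188.5 and P* = 85.
With the subsidy, sellers receive Ps = Pb + 37 for each unit, where Pb is the price buyers pay.
On the curves, Pb = 1142/9 - (2/9)x and Ps = 218/7 + (2/7)x; the wedge Ps − Pb = 37 gives 218/7 + (2/7)x − (1142/9 - (2/9)x) = 37, so x' = 261.34375.
Then Pb = 1142/9 − (2/9)·261.34375 = 68.8125 and Ps = 218/7 + (2/7)·261.34375 = 105.8125.
The subsidy expands output by 261.34375 − 188.5 = 72.84375 past the efficient level; on those units the gap between marginal cost and willingness to pay runs from 0 up to 37.
DWL = ½ × 37 × 72.84375 = 1347.609375.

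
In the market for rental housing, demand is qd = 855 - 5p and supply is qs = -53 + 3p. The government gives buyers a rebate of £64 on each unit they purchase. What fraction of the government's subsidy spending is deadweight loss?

DWL / government spending = 24/163

Pre-subsidy: 855 - 5p = -53 + 3p gives p* = 113.5, q* = 287.5.
With the rebate, buyers effectively pay pb = ps − 64, where ps is the price sellers receive.
Demand in terms of ps becomes qd = 855 − 5(ps − 64) = 1175 - 5ps. Setting this equal to supply: 1175 - 5ps = -53 + 3ps, so ps = 153.5.
Buyers pay pb = 153.5 − 64 = 89.5; q' = -53 + 3·153.5 = 407.5.
ΔCS = ½(287.5 + 407.5)(113.5 − 89.5) = 8340; ΔPS = ½(287.5 + 407.5)(153.5 − 113.5) = 13900.
Government spending = 64 × 407.5 = 26080.
DWL = ½ × 64 × (407.5 − 287.5) = 3840; fraction = 3840 / 26080 = 24/163.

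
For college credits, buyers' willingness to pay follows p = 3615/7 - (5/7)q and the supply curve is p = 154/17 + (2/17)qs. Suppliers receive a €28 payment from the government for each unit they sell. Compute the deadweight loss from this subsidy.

Deadweight loss = 46648/99

Pre-subsidy: 3615/7 - (5/7)q = 154/17 + (2/17)q gives q* = 60377/99 and p* = 8000/99.
With the subsidy, sellers receive ps = pb + 28 for each unit, where pb is the price buyers pay.
On the curves, pb = 3615/7 - (5/7)q and ps = 154/17 + (2/17)q; the wedge ps − pb = 28 gives 154/17 + (2/17)q − (3615/7 - (5/7)q) = 28, so q' = 63709/99.
Then pb = 3615/7 − (5/7)·(63709/99) = 5620/99 and ps = 154/17 + (2/17)·(63709/99) = 8392/99.
The subsidy expands output by 63709/99 − 60377/99 = 3332/99 past the efficient level; on those units the gap between marginal cost and willingness to pay runs from 0 up to 28.
DWL = ½ × 28 × 3332/99 = 46648/99.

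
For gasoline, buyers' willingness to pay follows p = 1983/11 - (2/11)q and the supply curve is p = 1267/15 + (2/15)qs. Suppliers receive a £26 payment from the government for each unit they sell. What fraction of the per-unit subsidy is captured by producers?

Producer share = 11/26

Pre-subsidy: 1983/11 - (2/11)q = 1267/15 + (2/15)q gives q* = 304 and p* = 125.
With the subsidy, sellers receive ps = pb + 26 for each unit, where pb is the price buyers pay.
On the curves, pb = 1983/11 - (2/11)q and ps = 1267/15 + (2/15)q; the wedge ps − pb = 26 gives 1267/15 + (2/15)q − (1983/11 - (2/11)q) = 26, so q' = 386.5.
Then pb = 1983/11 − (2/11)·386.5 = 110 and ps = 1267/15 + (2/15)·386.5 = 136.
Buyers' price falls by p* − pb = 125 − 110 = 15; sellers' price rises by ps − p* = 136 − 125 = 11.
So producers capture 11/26 = 11/26 of each unit of subsidy.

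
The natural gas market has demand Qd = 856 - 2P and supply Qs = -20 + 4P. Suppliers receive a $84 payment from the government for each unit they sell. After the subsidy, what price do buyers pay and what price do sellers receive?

Buyers pay $90; sellers receive $174

Pre-subsidy: 856 - 2P = -20 + 4P gives P* = 146, Q* = 564.
With the subsidy, sellers receive Ps = Pb + 84 for each unit, where Pb is the price buyers pay.
Supply in terms of Pb becomes Qs = -20 + 4(Pb + 84) = 316 + 4Pb. Setting this equal to demand: 856 - 2Pb = 316 + 4Pb, so Pb = 90.
Sellers receive Ps = 90 + 84 = 174; Q' = 856 − 2·90 = 676.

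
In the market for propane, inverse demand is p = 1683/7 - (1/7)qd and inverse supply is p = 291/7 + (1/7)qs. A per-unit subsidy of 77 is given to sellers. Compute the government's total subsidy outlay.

Government cost = 74343.5

Pre-subsidy: 1683/7 - (1/7)q = 291/7 + (1/7)q gives q* = 696 and p* = 141.
With the subsidy, sellers receive ps = pb + 77 for each unit, where pb is the price buyers pay.
On the curves, pb = 1683/7 - (1/7)q and ps = 291/7 + (1/7)q; the wedge ps − pb = 77 gives 291/7 + (1/7)q − (1683/7 - (1/7)q) = 77, so q' = 965.5.
Then pb = 1683/7 − (1/7)·965.5 = 102.5 and ps = 291/7 + (1/7)·965.5 = 179.5.
Government outlay = subsidy × quantity = 77 × 965.5 = 74343.5.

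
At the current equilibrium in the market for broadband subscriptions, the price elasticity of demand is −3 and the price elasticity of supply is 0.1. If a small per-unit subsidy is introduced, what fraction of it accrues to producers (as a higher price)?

Producer share = 30/31

For a small subsidy around the equilibrium, the benefit split depends on the relative slopes, which at a point are proportional to the elasticities.
Buyer share = εs/(εs + |εd|) = 0.1/(0.1 + 3) = 1/31; seller share = |εd|/(εs + |εd|) = 30/31.
So producers capture 30/31 of the subsidy.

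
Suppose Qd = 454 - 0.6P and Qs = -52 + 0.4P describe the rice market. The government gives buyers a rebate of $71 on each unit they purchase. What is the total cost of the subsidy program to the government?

Pre-subsidy: 454 - 0.6P = -52 + 0.4P gives P* = 506, Q* = 150.4.
With the rebate, buyers effectively pay Pb = Ps − 71, where Ps is the price sellers receive.
Demand in terms of Ps becomes Qd = 454 − 0.6(Ps − 71) = 496.6 - 0.6Ps. Setting this equal to supply: 496.6 - 0.6Ps = -52 + 0.4Ps, so Ps = 548.6.
Buyers pay Pb = 548.6 − 71 = 477.6; Q' = -52 + 0.4·548.6 = 167.44.
Government outlay = subsidy × quantity = 71 × 167.44 = 11888.24.

Government cost = $11888.24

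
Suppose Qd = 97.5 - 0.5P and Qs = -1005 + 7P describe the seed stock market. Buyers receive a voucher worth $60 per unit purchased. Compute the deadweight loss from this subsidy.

Deadweight loss = $840

Pre-subsidy: 97.5 - 0.5P = -1005 + 7P gives P* = 147, Q* = 24.
With the rebate, buyers effectively pay Pb = Ps − 60, where Ps is the price sellers receive.
Demand in terms of Ps becomes Qd = 97.5 − 0.5(Ps − 60) = 127.5 - 0.5Ps. Setting this equal to supply: 127.5 - 0.5Ps = -1005 + 7Ps, so Ps = 151.
Buyers pay Pb = 151 − 60 = 91; Q' = -1005 + 7·151 = 52.
The subsidy expands output by 52 − 24 = 28 past the efficient level; on those units the gap between marginal cost and willingness to pay runs from 0 up to 60.
DWL = ½ × 60 × 28 = 840.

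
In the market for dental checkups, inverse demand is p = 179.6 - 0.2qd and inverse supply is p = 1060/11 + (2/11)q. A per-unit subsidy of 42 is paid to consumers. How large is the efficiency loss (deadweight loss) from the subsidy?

Pre-subsidy: 179.6 - 0.2q = 1060/11 + (2/11)q gives q* = 218 and p* = 136.
With the rebate, buyers effectively pay pb = ps − 42, where ps is the price sellers receive.
On the curves, pb = 179.6 - 0.2q and ps = 1060/11 + (2/11)q; the wedge ps − pb = 42 gives 1060/11 + (2/11)q − (179.6 - 0.2q) = 42, so q' = 328.
Then pb = 179.6 − 0.2·328 = 114 and ps = 1060/11 + (2/11)·328 = 156.
The subsidy expands output by 328 − 218 = 110 past the efficient level; on those units the gap between marginal cost and willingness to pay runs from 0 up to 42.
DWL = ½ × 42 × 110 = 2310.

Deadweight loss = 2310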